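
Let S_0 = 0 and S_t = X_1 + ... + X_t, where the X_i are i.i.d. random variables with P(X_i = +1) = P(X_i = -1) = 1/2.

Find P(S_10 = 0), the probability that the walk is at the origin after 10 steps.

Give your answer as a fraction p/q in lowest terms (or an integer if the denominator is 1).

Answer: 63/256

Derivation:
To return to 0 after 10 steps: need exactly 5 steps of +1 and 5 of -1.
Favorable paths: C(10,5) = 252
Total paths: 2^10 = 1024
P = 252/1024 = 63/256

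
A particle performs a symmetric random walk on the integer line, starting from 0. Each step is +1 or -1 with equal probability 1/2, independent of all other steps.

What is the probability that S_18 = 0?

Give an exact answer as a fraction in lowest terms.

To return to 0 after 18 steps: need exactly 9 steps of +1 and 9 of -1.
Favorable paths: C(18,9) = 48620
Total paths: 2^18 = 262144
P = 48620/262144 = 12155/65536

Answer: 12155/65536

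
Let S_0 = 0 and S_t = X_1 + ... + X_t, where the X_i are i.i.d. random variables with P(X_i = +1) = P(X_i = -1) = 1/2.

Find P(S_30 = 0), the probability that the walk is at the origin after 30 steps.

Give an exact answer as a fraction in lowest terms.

To return to 0 after 30 steps: need exactly 15 steps of +1 and 15 of -1.
Favorable paths: C(30,15) = 155117520
Total paths: 2^30 = 1073741824
P = 155117520/1073741824 = 9694845/67108864

Answer: 9694845/67108864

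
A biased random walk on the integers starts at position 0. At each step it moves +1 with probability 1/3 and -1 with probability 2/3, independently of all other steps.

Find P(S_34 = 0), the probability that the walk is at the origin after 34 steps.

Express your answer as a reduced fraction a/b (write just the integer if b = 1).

To be at 0 after 34 steps: need exactly 17 steps of +1 and 17 of -1.
Number of such sequences: C(34,17) = 2333606220
Each has probability (1/3)^17 · (2/3)^17 = 131072/16677181699666569
P = 2333606220 · 131072/16677181699666569 = 11328534609920/617673396283947

Answer: 11328534609920/617673396283947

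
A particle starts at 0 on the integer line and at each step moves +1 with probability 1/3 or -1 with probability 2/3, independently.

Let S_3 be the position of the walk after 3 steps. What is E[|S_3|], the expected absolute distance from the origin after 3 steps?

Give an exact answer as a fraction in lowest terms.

S_3 takes values m ≡ 1 (mod 2) with |m| ≤ 3; P(S_3=m) = C(3,(3+m)/2) · (1/3)^((3+m)/2) · (2/3)^((3-m)/2).
Distribution: P(S=-3)=8/27, P(S=-1)=4/9, P(S=1)=2/9, P(S=3)=1/27
E[|S_3|] = Σ_m |m|·P(S_3=m) = 5/3

Answer: 5/3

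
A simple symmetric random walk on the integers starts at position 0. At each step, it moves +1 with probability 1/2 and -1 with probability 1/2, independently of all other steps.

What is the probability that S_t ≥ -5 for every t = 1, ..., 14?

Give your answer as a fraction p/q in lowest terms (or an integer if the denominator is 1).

Answer: 14443/16384

Derivation:
Let f(t,s) = #length-t paths at position s with S_1..S_t all ≥ -5.
f(t,s) = f(t-1,s-1) + f(t-1,s+1) for s ≥ -5; f(t,s) = 0 for s < -5.
t=0: f(0,0)=1
t=1: f(1,-1)=1 f(1,1)=1
t=2: f(2,-2)=1 f(2,0)=2 f(2,2)=1
t=3: f(3,-3)=1 f(3,-1)=3 f(3,1)=3 f(3,3)=1
t=4: f(4,-4)=1 f(4,-2)=4 f(4,0)=6 f(4,2)=4 f(4,4)=1
t=5: f(5,-5)=1 f(5,-3)=5 f(5,-1)=10 f(5,1)=10 f(5,3)=5 f(5,5)=1
t=6: f(6,-4)=6 f(6,-2)=15 f(6,0)=20 f(6,2)=15 f(6,4)=6 f(6,6)=1
t=7: f(7,-5)=6 f(7,-3)=21 f(7,-1)=35 f(7,1)=35 f(7,3)=21 f(7,5)=7 f(7,7)=1
t=8: f(8,-4)=27 f(8,-2)=56 f(8,0)=70 f(8,2)=56 f(8,4)=28 f(8,6)=8 f(8,8)=1
t=9: f(9,-5)=27 f(9,-3)=83 f(9,-1)=126 f(9,1)=126 f(9,3)=84 f(9,5)=36 f(9,7)=9 f(9,9)=1
t=10: f(10,-4)=110 f(10,-2)=209 f(10,0)=252 f(10,2)=210 f(10,4)=120 f(10,6)=45 f(10,8)=10 f(10,10)=1
t=11: f(11,-5)=110 f(11,-3)=319 f(11,-1)=461 f(11,1)=462 f(11,3)=330 f(11,5)=165 f(11,7)=55 f(11,9)=11 f(11,11)=1
t=12: f(12,-4)=429 f(12,-2)=780 f(12,0)=923 f(12,2)=792 f(12,4)=495 f(12,6)=220 f(12,8)=66 f(12,10)=12 f(12,12)=1
t=13: f(13,-5)=429 f(13,-3)=1209 f(13,-1)=1703 f(13,1)=1715 f(13,3)=1287 f(13,5)=715 f(13,7)=286 f(13,9)=78 f(13,11)=13 f(13,13)=1
t=14: f(14,-4)=1638 f(14,-2)=2912 f(14,0)=3418 f(14,2)=3002 f(14,4)=2002 f(14,6)=1001 f(14,8)=364 f(14,10)=91 f(14,12)=14 f(14,14)=1
Σ_s f(14,s) = 14443
P = 14443/16384 = 14443/16384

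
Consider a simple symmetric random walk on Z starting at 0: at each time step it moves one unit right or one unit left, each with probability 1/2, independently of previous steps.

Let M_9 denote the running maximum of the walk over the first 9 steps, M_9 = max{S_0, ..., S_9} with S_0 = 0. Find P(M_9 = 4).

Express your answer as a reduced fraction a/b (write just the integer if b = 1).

Let M_9 = max(S_0,...,S_9). Use the reflection principle: for j ≥ 1, #{paths with M_9 ≥ j} = #{S_9 ≥ j} + #{S_9 ≥ j+1}.
By reflection, #{M_9 ≥ 4} = #{S_9 ≥ 4} + #{S_9 ≥ 5} = 46 + 46 = 92.
#{M_9 ≥ 5} = #{S_9 ≥ 5} + #{S_9 ≥ 6} = 46 + 10 = 56.
#{M_9 = 4} = 92 - 56 = 36.
P(M_9 = 4) = 36/512 = 9/128

Answer: 9/128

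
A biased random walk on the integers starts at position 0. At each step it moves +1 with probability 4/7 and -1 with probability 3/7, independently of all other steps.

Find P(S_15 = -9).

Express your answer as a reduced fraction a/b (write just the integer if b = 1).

Answer: 2210794560/678223072849

Derivation:
To reach position -9 after 15 steps: need 3 steps of +1 and 12 steps of -1.
Number of such sequences: C(15,3) = 455
Each has probability (4/7)^3 · (3/7)^12 = 34012224/4747561509943
P = 455 · 34012224/4747561509943 = 2210794560/678223072849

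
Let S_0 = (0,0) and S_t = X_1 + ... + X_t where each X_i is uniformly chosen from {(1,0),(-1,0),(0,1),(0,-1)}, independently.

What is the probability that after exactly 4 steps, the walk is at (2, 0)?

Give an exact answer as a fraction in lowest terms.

Let h be the number of horizontal steps (so 4-h are vertical). To end at (2,0) need (h+2)/2 right-steps and ((4-h)+0)/2 up-steps.
Sum over h with 2 ≤ h ≤ 4, h ≡ 0 (mod 2), 4-h ≡ 0 (mod 2):
h=2: C(4,2)·C(2,2)·C(2,1) = 6·1·2 = 12
h=4: C(4,4)·C(4,3)·C(0,0) = 1·4·1 = 4
Total favorable: 16
Total paths: 4^4 = 256
P = 16/256 = 1/16

Answer: 1/16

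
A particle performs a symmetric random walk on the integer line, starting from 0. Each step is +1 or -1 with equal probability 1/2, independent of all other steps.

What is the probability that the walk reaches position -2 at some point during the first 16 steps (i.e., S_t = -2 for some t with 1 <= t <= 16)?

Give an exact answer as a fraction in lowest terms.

Answer: 20613/32768

Derivation:
Count via complement. Let g(t,s) = #length-t paths at position s with S_1..S_t all ≠ -2.
g(t,s) = g(t-1,s-1) + g(t-1,s+1) for s ≠ -2; g(t,-2) = 0.
t=0: g(0,0)=1
t=1: g(1,-1)=1 g(1,1)=1
t=2: g(2,0)=2 g(2,2)=1
t=3: g(3,-1)=2 g(3,1)=3 g(3,3)=1
t=4: g(4,0)=5 g(4,2)=4 g(4,4)=1
t=5: g(5,-1)=5 g(5,1)=9 g(5,3)=5 g(5,5)=1
t=6: g(6,0)=14 g(6,2)=14 g(6,4)=6 g(6,6)=1
t=7: g(7,-1)=14 g(7,1)=28 g(7,3)=20 g(7,5)=7 g(7,7)=1
t=8: g(8,0)=42 g(8,2)=48 g(8,4)=27 g(8,6)=8 g(8,8)=1
t=9: g(9,-1)=42 g(9,1)=90 g(9,3)=75 g(9,5)=35 g(9,7)=9 g(9,9)=1
t=10: g(10,0)=132 g(10,2)=165 g(10,4)=110 g(10,6)=44 g(10,8)=10 g(10,10)=1
t=11: g(11,-1)=132 g(11,1)=297 g(11,3)=275 g(11,5)=154 g(11,7)=54 g(11,9)=11 g(11,11)=1
t=12: g(12,0)=429 g(12,2)=572 g(12,4)=429 g(12,6)=208 g(12,8)=65 g(12,10)=12 g(12,12)=1
t=13: g(13,-1)=429 g(13,1)=1001 g(13,3)=1001 g(13,5)=637 g(13,7)=273 g(13,9)=77 g(13,11)=13 g(13,13)=1
t=14: g(14,0)=1430 g(14,2)=2002 g(14,4)=1638 g(14,6)=910 g(14,8)=350 g(14,10)=90 g(14,12)=14 g(14,14)=1
t=15: g(15,-1)=1430 g(15,1)=3432 g(15,3)=3640 g(15,5)=2548 g(15,7)=1260 g(15,9)=440 g(15,11)=104 g(15,13)=15 g(15,15)=1
t=16: g(16,0)=4862 g(16,2)=7072 g(16,4)=6188 g(16,6)=3808 g(16,8)=1700 g(16,10)=544 g(16,12)=119 g(16,14)=16 g(16,16)=1
Paths never hitting -2: Σ_s g(16,s) = 24310
Paths hitting -2: 2^16 - 24310 = 41226
P = 41226/65536 = 20613/32768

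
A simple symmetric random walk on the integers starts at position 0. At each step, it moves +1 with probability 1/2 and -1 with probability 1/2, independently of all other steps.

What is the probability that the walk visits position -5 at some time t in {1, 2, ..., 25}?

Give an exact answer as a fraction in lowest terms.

Count via complement. Let g(t,s) = #length-t paths at position s with S_1..S_t all ≠ -5.
g(t,s) = g(t-1,s-1) + g(t-1,s+1) for s ≠ -5; g(t,-5) = 0.
t=0: g(0,0)=1
t=1: g(1,-1)=1 g(1,1)=1
t=2: g(2,-2)=1 g(2,0)=2 g(2,2)=1
t=3: g(3,-3)=1 g(3,-1)=3 g(3,1)=3 g(3,3)=1
t=4: g(4,-4)=1 g(4,-2)=4 g(4,0)=6 g(4,2)=4 g(4,4)=1
t=5: g(5,-3)=5 g(5,-1)=10 g(5,1)=10 g(5,3)=5 g(5,5)=1
t=6: g(6,-4)=5 g(6,-2)=15 g(6,0)=20 g(6,2)=15 g(6,4)=6 g(6,6)=1
t=7: g(7,-3)=20 g(7,-1)=35 g(7,1)=35 g(7,3)=21 g(7,5)=7 g(7,7)=1
t=8: g(8,-4)=20 g(8,-2)=55 g(8,0)=70 g(8,2)=56 g(8,4)=28 g(8,6)=8 g(8,8)=1
t=9: g(9,-3)=75 g(9,-1)=125 g(9,1)=126 g(9,3)=84 g(9,5)=36 g(9,7)=9 g(9,9)=1
t=10: g(10,-4)=75 g(10,-2)=200 g(10,0)=251 g(10,2)=210 g(10,4)=120 g(10,6)=45 g(10,8)=10 g(10,10)=1
t=11: g(11,-3)=275 g(11,-1)=451 g(11,1)=461 g(11,3)=330 g(11,5)=165 g(11,7)=55 g(11,9)=11 g(11,11)=1
t=12: g(12,-4)=275 g(12,-2)=726 g(12,0)=912 g(12,2)=791 g(12,4)=495 g(12,6)=220 g(12,8)=66 g(12,10)=12 g(12,12)=1
t=13: g(13,-3)=1001 g(13,-1)=1638 g(13,1)=1703 g(13,3)=1286 g(13,5)=715 g(13,7)=286 g(13,9)=78 g(13,11)=13 g(13,13)=1
t=14: g(14,-4)=1001 g(14,-2)=2639 g(14,0)=3341 g(14,2)=2989 g(14,4)=2001 g(14,6)=1001 g(14,8)=364 g(14,10)=91 g(14,12)=14 g(14,14)=1
t=15: g(15,-3)=3640 g(15,-1)=5980 g(15,1)=6330 g(15,3)=4990 g(15,5)=3002 g(15,7)=1365 g(15,9)=455 g(15,11)=105 g(15,13)=15 g(15,15)=1
t=16: g(16,-4)=3640 g(16,-2)=9620 g(16,0)=12310 g(16,2)=11320 g(16,4)=7992 g(16,6)=4367 g(16,8)=1820 g(16,10)=560 g(16,12)=120 g(16,14)=16 g(16,16)=1
t=17: g(17,-3)=13260 g(17,-1)=21930 g(17,1)=23630 g(17,3)=19312 g(17,5)=12359 g(17,7)=6187 g(17,9)=2380 g(17,11)=680 g(17,13)=136 g(17,15)=17 g(17,17)=1
t=18: g(18,-4)=13260 g(18,-2)=35190 g(18,0)=45560 g(18,2)=42942 g(18,4)=31671 g(18,6)=18546 g(18,8)=8567 g(18,10)=3060 g(18,12)=816 g(18,14)=153 g(18,16)=18 g(18,18)=1
t=19: g(19,-3)=48450 g(19,-1)=80750 g(19,1)=88502 g(19,3)=74613 g(19,5)=50217 g(19,7)=27113 g(19,9)=11627 g(19,11)=3876 g(19,13)=969 g(19,15)=171 g(19,17)=19 g(19,19)=1
t=20: g(20,-4)=48450 g(20,-2)=129200 g(20,0)=169252 g(20,2)=163115 g(20,4)=124830 g(20,6)=77330 g(20,8)=38740 g(20,10)=15503 g(20,12)=4845 g(20,14)=1140 g(20,16)=190 g(20,18)=20 g(20,20)=1
t=21: g(21,-3)=177650 g(21,-1)=298452 g(21,1)=332367 g(21,3)=287945 g(21,5)=202160 g(21,7)=116070 g(21,9)=54243 g(21,11)=20348 g(21,13)=5985 g(21,15)=1330 g(21,17)=210 g(21,19)=21 g(21,21)=1
t=22: g(22,-4)=177650 g(22,-2)=476102 g(22,0)=630819 g(22,2)=620312 g(22,4)=490105 g(22,6)=318230 g(22,8)=170313 g(22,10)=74591 g(22,12)=26333 g(22,14)=7315 g(22,16)=1540 g(22,18)=231 g(22,20)=22 g(22,22)=1
t=23: g(23,-3)=653752 g(23,-1)=1106921 g(23,1)=1251131 g(23,3)=1110417 g(23,5)=808335 g(23,7)=488543 g(23,9)=244904 g(23,11)=100924 g(23,13)=33648 g(23,15)=8855 g(23,17)=1771 g(23,19)=253 g(23,21)=23 g(23,23)=1
t=24: g(24,-4)=653752 g(24,-2)=1760673 g(24,0)=2358052 g(24,2)=2361548 g(24,4)=1918752 g(24,6)=1296878 g(24,8)=733447 g(24,10)=345828 g(24,12)=134572 g(24,14)=42503 g(24,16)=10626 g(24,18)=2024 g(24,20)=276 g(24,22)=24 g(24,24)=1
t=25: g(25,-3)=2414425 g(25,-1)=4118725 g(25,1)=4719600 g(25,3)=4280300 g(25,5)=3215630 g(25,7)=2030325 g(25,9)=1079275 g(25,11)=480400 g(25,13)=177075 g(25,15)=53129 g(25,17)=12650 g(25,19)=2300 g(25,21)=300 g(25,23)=25 g(25,25)=1
Paths never hitting -5: Σ_s g(25,s) = 22584160
Paths hitting -5: 2^25 - 22584160 = 10970272
P = 10970272/33554432 = 342821/1048576

Answer: 342821/1048576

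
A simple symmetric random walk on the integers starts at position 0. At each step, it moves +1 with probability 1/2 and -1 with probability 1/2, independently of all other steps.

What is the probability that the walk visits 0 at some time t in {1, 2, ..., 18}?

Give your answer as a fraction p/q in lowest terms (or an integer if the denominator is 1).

Answer: 53381/65536

Derivation:
Count via complement. Let g(t,s) = #length-t paths at position s with S_1..S_t all ≠ 0.
g(t,s) = g(t-1,s-1) + g(t-1,s+1) for s ≠ 0; g(t,0) = 0.
t=0: g(0,0)=1
t=1: g(1,-1)=1 g(1,1)=1
t=2: g(2,-2)=1 g(2,2)=1
t=3: g(3,-3)=1 g(3,-1)=1 g(3,1)=1 g(3,3)=1
t=4: g(4,-4)=1 g(4,-2)=2 g(4,2)=2 g(4,4)=1
t=5: g(5,-5)=1 g(5,-3)=3 g(5,-1)=2 g(5,1)=2 g(5,3)=3 g(5,5)=1
t=6: g(6,-6)=1 g(6,-4)=4 g(6,-2)=5 g(6,2)=5 g(6,4)=4 g(6,6)=1
t=7: g(7,-7)=1 g(7,-5)=5 g(7,-3)=9 g(7,-1)=5 g(7,1)=5 g(7,3)=9 g(7,5)=5 g(7,7)=1
t=8: g(8,-8)=1 g(8,-6)=6 g(8,-4)=14 g(8,-2)=14 g(8,2)=14 g(8,4)=14 g(8,6)=6 g(8,8)=1
t=9: g(9,-9)=1 g(9,-7)=7 g(9,-5)=20 g(9,-3)=28 g(9,-1)=14 g(9,1)=14 g(9,3)=28 g(9,5)=20 g(9,7)=7 g(9,9)=1
t=10: g(10,-10)=1 g(10,-8)=8 g(10,-6)=27 g(10,-4)=48 g(10,-2)=42 g(10,2)=42 g(10,4)=48 g(10,6)=27 g(10,8)=8 g(10,10)=1
t=11: g(11,-11)=1 g(11,-9)=9 g(11,-7)=35 g(11,-5)=75 g(11,-3)=90 g(11,-1)=42 g(11,1)=42 g(11,3)=90 g(11,5)=75 g(11,7)=35 g(11,9)=9 g(11,11)=1
t=12: g(12,-12)=1 g(12,-10)=10 g(12,-8)=44 g(12,-6)=110 g(12,-4)=165 g(12,-2)=132 g(12,2)=132 g(12,4)=165 g(12,6)=110 g(12,8)=44 g(12,10)=10 g(12,12)=1
t=13: g(13,-13)=1 g(13,-11)=11 g(13,-9)=54 g(13,-7)=154 g(13,-5)=275 g(13,-3)=297 g(13,-1)=132 g(13,1)=132 g(13,3)=297 g(13,5)=275 g(13,7)=154 g(13,9)=54 g(13,11)=11 g(13,13)=1
t=14: g(14,-14)=1 g(14,-12)=12 g(14,-10)=65 g(14,-8)=208 g(14,-6)=429 g(14,-4)=572 g(14,-2)=429 g(14,2)=429 g(14,4)=572 g(14,6)=429 g(14,8)=208 g(14,10)=65 g(14,12)=12 g(14,14)=1
t=15: g(15,-15)=1 g(15,-13)=13 g(15,-11)=77 g(15,-9)=273 g(15,-7)=637 g(15,-5)=1001 g(15,-3)=1001 g(15,-1)=429 g(15,1)=429 g(15,3)=1001 g(15,5)=1001 g(15,7)=637 g(15,9)=273 g(15,11)=77 g(15,13)=13 g(15,15)=1
t=16: g(16,-16)=1 g(16,-14)=14 g(16,-12)=90 g(16,-10)=350 g(16,-8)=910 g(16,-6)=1638 g(16,-4)=2002 g(16,-2)=1430 g(16,2)=1430 g(16,4)=2002 g(16,6)=1638 g(16,8)=910 g(16,10)=350 g(16,12)=90 g(16,14)=14 g(16,16)=1
t=17: g(17,-17)=1 g(17,-15)=15 g(17,-13)=104 g(17,-11)=440 g(17,-9)=1260 g(17,-7)=2548 g(17,-5)=3640 g(17,-3)=3432 g(17,-1)=1430 g(17,1)=1430 g(17,3)=3432 g(17,5)=3640 g(17,7)=2548 g(17,9)=1260 g(17,11)=440 g(17,13)=104 g(17,15)=15 g(17,17)=1
t=18: g(18,-18)=1 g(18,-16)=16 g(18,-14)=119 g(18,-12)=544 g(18,-10)=1700 g(18,-8)=3808 g(18,-6)=6188 g(18,-4)=7072 g(18,-2)=4862 g(18,2)=4862 g(18,4)=7072 g(18,6)=6188 g(18,8)=3808 g(18,10)=1700 g(18,12)=544 g(18,14)=119 g(18,16)=16 g(18,18)=1
Paths never hitting 0: Σ_s g(18,s) = 48620
Paths hitting 0: 2^18 - 48620 = 213524
P = 213524/262144 = 53381/65536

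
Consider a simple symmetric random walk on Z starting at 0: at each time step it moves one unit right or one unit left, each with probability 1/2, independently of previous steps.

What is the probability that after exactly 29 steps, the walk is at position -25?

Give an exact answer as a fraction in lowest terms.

To reach position -25 after 29 steps: need 2 steps of +1 and 27 of -1.
Favorable paths: C(29,2) = 406
Total paths: 2^29 = 536870912
P = 406/536870912 = 203/268435456

Answer: 203/268435456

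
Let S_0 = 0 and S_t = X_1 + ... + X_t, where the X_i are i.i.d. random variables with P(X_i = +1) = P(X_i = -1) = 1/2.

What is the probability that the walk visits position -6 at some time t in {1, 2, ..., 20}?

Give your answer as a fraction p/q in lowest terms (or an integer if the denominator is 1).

Count via complement. Let g(t,s) = #length-t paths at position s with S_1..S_t all ≠ -6.
g(t,s) = g(t-1,s-1) + g(t-1,s+1) for s ≠ -6; g(t,-6) = 0.
t=0: g(0,0)=1
t=1: g(1,-1)=1 g(1,1)=1
t=2: g(2,-2)=1 g(2,0)=2 g(2,2)=1
t=3: g(3,-3)=1 g(3,-1)=3 g(3,1)=3 g(3,3)=1
t=4: g(4,-4)=1 g(4,-2)=4 g(4,0)=6 g(4,2)=4 g(4,4)=1
t=5: g(5,-5)=1 g(5,-3)=5 g(5,-1)=10 g(5,1)=10 g(5,3)=5 g(5,5)=1
t=6: g(6,-4)=6 g(6,-2)=15 g(6,0)=20 g(6,2)=15 g(6,4)=6 g(6,6)=1
t=7: g(7,-5)=6 g(7,-3)=21 g(7,-1)=35 g(7,1)=35 g(7,3)=21 g(7,5)=7 g(7,7)=1
t=8: g(8,-4)=27 g(8,-2)=56 g(8,0)=70 g(8,2)=56 g(8,4)=28 g(8,6)=8 g(8,8)=1
t=9: g(9,-5)=27 g(9,-3)=83 g(9,-1)=126 g(9,1)=126 g(9,3)=84 g(9,5)=36 g(9,7)=9 g(9,9)=1
t=10: g(10,-4)=110 g(10,-2)=209 g(10,0)=252 g(10,2)=210 g(10,4)=120 g(10,6)=45 g(10,8)=10 g(10,10)=1
t=11: g(11,-5)=110 g(11,-3)=319 g(11,-1)=461 g(11,1)=462 g(11,3)=330 g(11,5)=165 g(11,7)=55 g(11,9)=11 g(11,11)=1
t=12: g(12,-4)=429 g(12,-2)=780 g(12,0)=923 g(12,2)=792 g(12,4)=495 g(12,6)=220 g(12,8)=66 g(12,10)=12 g(12,12)=1
t=13: g(13,-5)=429 g(13,-3)=1209 g(13,-1)=1703 g(13,1)=1715 g(13,3)=1287 g(13,5)=715 g(13,7)=286 g(13,9)=78 g(13,11)=13 g(13,13)=1
t=14: g(14,-4)=1638 g(14,-2)=2912 g(14,0)=3418 g(14,2)=3002 g(14,4)=2002 g(14,6)=1001 g(14,8)=364 g(14,10)=91 g(14,12)=14 g(14,14)=1
t=15: g(15,-5)=1638 g(15,-3)=4550 g(15,-1)=6330 g(15,1)=6420 g(15,3)=5004 g(15,5)=3003 g(15,7)=1365 g(15,9)=455 g(15,11)=105 g(15,13)=15 g(15,15)=1
t=16: g(16,-4)=6188 g(16,-2)=10880 g(16,0)=12750 g(16,2)=11424 g(16,4)=8007 g(16,6)=4368 g(16,8)=1820 g(16,10)=560 g(16,12)=120 g(16,14)=16 g(16,16)=1
t=17: g(17,-5)=6188 g(17,-3)=17068 g(17,-1)=23630 g(17,1)=24174 g(17,3)=19431 g(17,5)=12375 g(17,7)=6188 g(17,9)=2380 g(17,11)=680 g(17,13)=136 g(17,15)=17 g(17,17)=1
t=18: g(18,-4)=23256 g(18,-2)=40698 g(18,0)=47804 g(18,2)=43605 g(18,4)=31806 g(18,6)=18563 g(18,8)=8568 g(18,10)=3060 g(18,12)=816 g(18,14)=153 g(18,16)=18 g(18,18)=1
t=19: g(19,-5)=23256 g(19,-3)=63954 g(19,-1)=88502 g(19,1)=91409 g(19,3)=75411 g(19,5)=50369 g(19,7)=27131 g(19,9)=11628 g(19,11)=3876 g(19,13)=969 g(19,15)=171 g(19,17)=19 g(19,19)=1
t=20: g(20,-4)=87210 g(20,-2)=152456 g(20,0)=179911 g(20,2)=166820 g(20,4)=125780 g(20,6)=77500 g(20,8)=38759 g(20,10)=15504 g(20,12)=4845 g(20,14)=1140 g(20,16)=190 g(20,18)=20 g(20,20)=1
Paths never hitting -6: Σ_s g(20,s) = 850136
Paths hitting -6: 2^20 - 850136 = 198440
P = 198440/1048576 = 24805/131072

Answer: 24805/131072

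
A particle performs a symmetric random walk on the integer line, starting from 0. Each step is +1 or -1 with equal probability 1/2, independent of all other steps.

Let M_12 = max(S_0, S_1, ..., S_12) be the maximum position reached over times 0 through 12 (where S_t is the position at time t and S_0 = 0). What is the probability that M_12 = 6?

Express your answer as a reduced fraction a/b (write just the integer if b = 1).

Let M_12 = max(S_0,...,S_12). Use the reflection principle: for j ≥ 1, #{paths with M_12 ≥ j} = #{S_12 ≥ j} + #{S_12 ≥ j+1}.
By reflection, #{M_12 ≥ 6} = #{S_12 ≥ 6} + #{S_12 ≥ 7} = 299 + 79 = 378.
#{M_12 ≥ 7} = #{S_12 ≥ 7} + #{S_12 ≥ 8} = 79 + 79 = 158.
#{M_12 = 6} = 378 - 158 = 220.
P(M_12 = 6) = 220/4096 = 55/1024

Answer: 55/1024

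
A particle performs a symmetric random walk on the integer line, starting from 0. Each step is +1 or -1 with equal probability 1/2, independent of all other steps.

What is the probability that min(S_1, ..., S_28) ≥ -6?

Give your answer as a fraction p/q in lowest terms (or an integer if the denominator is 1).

Answer: 109396395/134217728

Derivation:
Let f(t,s) = #length-t paths at position s with S_1..S_t all ≥ -6.
f(t,s) = f(t-1,s-1) + f(t-1,s+1) for s ≥ -6; f(t,s) = 0 for s < -6.
t=0: f(0,0)=1
t=1: f(1,-1)=1 f(1,1)=1
t=2: f(2,-2)=1 f(2,0)=2 f(2,2)=1
t=3: f(3,-3)=1 f(3,-1)=3 f(3,1)=3 f(3,3)=1
t=4: f(4,-4)=1 f(4,-2)=4 f(4,0)=6 f(4,2)=4 f(4,4)=1
t=5: f(5,-5)=1 f(5,-3)=5 f(5,-1)=10 f(5,1)=10 f(5,3)=5 f(5,5)=1
t=6: f(6,-6)=1 f(6,-4)=6 f(6,-2)=15 f(6,0)=20 f(6,2)=15 f(6,4)=6 f(6,6)=1
t=7: f(7,-5)=7 f(7,-3)=21 f(7,-1)=35 f(7,1)=35 f(7,3)=21 f(7,5)=7 f(7,7)=1
t=8: f(8,-6)=7 f(8,-4)=28 f(8,-2)=56 f(8,0)=70 f(8,2)=56 f(8,4)=28 f(8,6)=8 f(8,8)=1
t=9: f(9,-5)=35 f(9,-3)=84 f(9,-1)=126 f(9,1)=126 f(9,3)=84 f(9,5)=36 f(9,7)=9 f(9,9)=1
t=10: f(10,-6)=35 f(10,-4)=119 f(10,-2)=210 f(10,0)=252 f(10,2)=210 f(10,4)=120 f(10,6)=45 f(10,8)=10 f(10,10)=1
t=11: f(11,-5)=154 f(11,-3)=329 f(11,-1)=462 f(11,1)=462 f(11,3)=330 f(11,5)=165 f(11,7)=55 f(11,9)=11 f(11,11)=1
t=12: f(12,-6)=154 f(12,-4)=483 f(12,-2)=791 f(12,0)=924 f(12,2)=792 f(12,4)=495 f(12,6)=220 f(12,8)=66 f(12,10)=12 f(12,12)=1
t=13: f(13,-5)=637 f(13,-3)=1274 f(13,-1)=1715 f(13,1)=1716 f(13,3)=1287 f(13,5)=715 f(13,7)=286 f(13,9)=78 f(13,11)=13 f(13,13)=1
t=14: f(14,-6)=637 f(14,-4)=1911 f(14,-2)=2989 f(14,0)=3431 f(14,2)=3003 f(14,4)=2002 f(14,6)=1001 f(14,8)=364 f(14,10)=91 f(14,12)=14 f(14,14)=1
t=15: f(15,-5)=2548 f(15,-3)=4900 f(15,-1)=6420 f(15,1)=6434 f(15,3)=5005 f(15,5)=3003 f(15,7)=1365 f(15,9)=455 f(15,11)=105 f(15,13)=15 f(15,15)=1
t=16: f(16,-6)=2548 f(16,-4)=7448 f(16,-2)=11320 f(16,0)=12854 f(16,2)=11439 f(16,4)=8008 f(16,6)=4368 f(16,8)=1820 f(16,10)=560 f(16,12)=120 f(16,14)=16 f(16,16)=1
t=17: f(17,-5)=9996 f(17,-3)=18768 f(17,-1)=24174 f(17,1)=24293 f(17,3)=19447 f(17,5)=12376 f(17,7)=6188 f(17,9)=2380 f(17,11)=680 f(17,13)=136 f(17,15)=17 f(17,17)=1
t=18: f(18,-6)=9996 f(18,-4)=28764 f(18,-2)=42942 f(18,0)=48467 f(18,2)=43740 f(18,4)=31823 f(18,6)=18564 f(18,8)=8568 f(18,10)=3060 f(18,12)=816 f(18,14)=153 f(18,16)=18 f(18,18)=1
t=19: f(19,-5)=38760 f(19,-3)=71706 f(19,-1)=91409 f(19,1)=92207 f(19,3)=75563 f(19,5)=50387 f(19,7)=27132 f(19,9)=11628 f(19,11)=3876 f(19,13)=969 f(19,15)=171 f(19,17)=19 f(19,19)=1
t=20: f(20,-6)=38760 f(20,-4)=110466 f(20,-2)=163115 f(20,0)=183616 f(20,2)=167770 f(20,4)=125950 f(20,6)=77519 f(20,8)=38760 f(20,10)=15504 f(20,12)=4845 f(20,14)=1140 f(20,16)=190 f(20,18)=20 f(20,20)=1
t=21: f(21,-5)=149226 f(21,-3)=273581 f(21,-1)=346731 f(21,1)=351386 f(21,3)=293720 f(21,5)=203469 f(21,7)=116279 f(21,9)=54264 f(21,11)=20349 f(21,13)=5985 f(21,15)=1330 f(21,17)=210 f(21,19)=21 f(21,21)=1
t=22: f(22,-6)=149226 f(22,-4)=422807 f(22,-2)=620312 f(22,0)=698117 f(22,2)=645106 f(22,4)=497189 f(22,6)=319748 f(22,8)=170543 f(22,10)=74613 f(22,12)=26334 f(22,14)=7315 f(22,16)=1540 f(22,18)=231 f(22,20)=22 f(22,22)=1
t=23: f(23,-5)=572033 f(23,-3)=1043119 f(23,-1)=1318429 f(23,1)=1343223 f(23,3)=1142295 f(23,5)=816937 f(23,7)=490291 f(23,9)=245156 f(23,11)=100947 f(23,13)=33649 f(23,15)=8855 f(23,17)=1771 f(23,19)=253 f(23,21)=23 f(23,23)=1
t=24: f(24,-6)=572033 f(24,-4)=1615152 f(24,-2)=2361548 f(24,0)=2661652 f(24,2)=2485518 f(24,4)=1959232 f(24,6)=1307228 f(24,8)=735447 f(24,10)=346103 f(24,12)=134596 f(24,14)=42504 f(24,16)=10626 f(24,18)=2024 f(24,20)=276 f(24,22)=24 f(24,24)=1
t=25: f(25,-5)=2187185 f(25,-3)=3976700 f(25,-1)=5023200 f(25,1)=5147170 f(25,3)=4444750 f(25,5)=3266460 f(25,7)=2042675 f(25,9)=1081550 f(25,11)=480699 f(25,13)=177100 f(25,15)=53130 f(25,17)=12650 f(25,19)=2300 f(25,21)=300 f(25,23)=25 f(25,25)=1
t=26: f(26,-6)=2187185 f(26,-4)=6163885 f(26,-2)=8999900 f(26,0)=10170370 f(26,2)=9591920 f(26,4)=7711210 f(26,6)=5309135 f(26,8)=3124225 f(26,10)=1562249 f(26,12)=657799 f(26,14)=230230 f(26,16)=65780 f(26,18)=14950 f(26,20)=2600 f(26,22)=325 f(26,24)=26 f(26,26)=1
t=27: f(27,-5)=8351070 f(27,-3)=15163785 f(27,-1)=19170270 f(27,1)=19762290 f(27,3)=17303130 f(27,5)=13020345 f(27,7)=8433360 f(27,9)=4686474 f(27,11)=2220048 f(27,13)=888029 f(27,15)=296010 f(27,17)=80730 f(27,19)=17550 f(27,21)=2925 f(27,23)=351 f(27,25)=27 f(27,27)=1
t=28: f(28,-6)=8351070 f(28,-4)=23514855 f(28,-2)=34334055 f(28,0)=38932560 f(28,2)=37065420 f(28,4)=30323475 f(28,6)=21453705 f(28,8)=13119834 f(28,10)=6906522 f(28,12)=3108077 f(28,14)=1184039 f(28,16)=376740 f(28,18)=98280 f(28,20)=20475 f(28,22)=3276 f(28,24)=378 f(28,26)=28 f(28,28)=1
Σ_s f(28,s) = 218792790
P = 218792790/268435456 = 109396395/134217728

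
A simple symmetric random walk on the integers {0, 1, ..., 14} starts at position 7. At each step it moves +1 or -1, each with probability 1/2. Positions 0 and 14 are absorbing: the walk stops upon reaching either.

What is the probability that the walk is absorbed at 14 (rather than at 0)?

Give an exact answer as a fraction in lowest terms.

Answer: 1/2

Derivation:
Symmetric walk (p = 1/2): the harmonic-function argument gives P(hit 14 before 0 | start at 7) = a/N.
P = 7/14 = 1/2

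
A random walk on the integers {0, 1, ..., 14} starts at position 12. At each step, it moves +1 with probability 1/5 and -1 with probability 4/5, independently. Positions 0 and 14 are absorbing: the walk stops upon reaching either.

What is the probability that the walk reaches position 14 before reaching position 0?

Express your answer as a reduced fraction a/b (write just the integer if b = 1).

Biased walk: p = 1/5, q = 4/5, r = q/p = 4
Gambler's ruin: P(hit 14 before 0 | start at 12) = (1 - r^a)/(1 - r^N)
r^12 = 16777216; r^14 = 268435456
P = (1 - 16777216) / (1 - 268435456) = -16777215 / -268435455 = 1118481/17895697

Answer: 1118481/17895697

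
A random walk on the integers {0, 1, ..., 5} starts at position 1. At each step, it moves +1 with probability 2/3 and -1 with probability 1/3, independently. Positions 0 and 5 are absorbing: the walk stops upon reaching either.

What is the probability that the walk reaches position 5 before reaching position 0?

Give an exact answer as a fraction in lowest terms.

Answer: 16/31

Derivation:
Biased walk: p = 2/3, q = 1/3, r = q/p = 1/2
Gambler's ruin: P(hit 5 before 0 | start at 1) = (1 - r^a)/(1 - r^N)
r^1 = 1/2; r^5 = 1/32
P = (1 - 1/2) / (1 - 1/32) = 1/2 / 31/32 = 16/31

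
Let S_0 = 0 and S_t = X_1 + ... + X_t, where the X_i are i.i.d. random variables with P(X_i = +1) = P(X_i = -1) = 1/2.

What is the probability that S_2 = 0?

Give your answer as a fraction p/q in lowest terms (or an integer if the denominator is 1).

To return to 0 after 2 steps: need exactly 1 step of +1 and 1 of -1.
Favorable paths: C(2,1) = 2
Total paths: 2^2 = 4
P = 2/4 = 1/2

Answer: 1/2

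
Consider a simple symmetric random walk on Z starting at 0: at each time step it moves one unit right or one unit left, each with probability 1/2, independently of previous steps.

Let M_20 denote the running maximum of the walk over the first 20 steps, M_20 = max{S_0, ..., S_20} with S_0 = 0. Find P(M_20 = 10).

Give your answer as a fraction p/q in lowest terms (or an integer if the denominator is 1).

Answer: 969/65536

Derivation:
Let M_20 = max(S_0,...,S_20). Use the reflection principle: for j ≥ 1, #{paths with M_20 ≥ j} = #{S_20 ≥ j} + #{S_20 ≥ j+1}.
By reflection, #{M_20 ≥ 10} = #{S_20 ≥ 10} + #{S_20 ≥ 11} = 21700 + 6196 = 27896.
#{M_20 ≥ 11} = #{S_20 ≥ 11} + #{S_20 ≥ 12} = 6196 + 6196 = 12392.
#{M_20 = 10} = 27896 - 12392 = 15504.
P(M_20 = 10) = 15504/1048576 = 969/65536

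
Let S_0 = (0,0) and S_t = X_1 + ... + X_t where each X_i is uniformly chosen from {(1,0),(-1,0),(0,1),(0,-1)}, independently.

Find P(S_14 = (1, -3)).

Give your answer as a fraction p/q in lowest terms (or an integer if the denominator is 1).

Answer: 3006003/134217728

Derivation:
Let h be the number of horizontal steps (so 14-h are vertical). To end at (1,-3) need (h+1)/2 right-steps and ((14-h)-3)/2 up-steps.
Sum over h with 1 ≤ h ≤ 11, h ≡ 1 (mod 2), 14-h ≡ 1 (mod 2):
h=1: C(14,1)·C(1,1)·C(13,5) = 14·1·1287 = 18018
h=3: C(14,3)·C(3,2)·C(11,4) = 364·3·330 = 360360
h=5: C(14,5)·C(5,3)·C(9,3) = 2002·10·84 = 1681680
h=7: C(14,7)·C(7,4)·C(7,2) = 3432·35·21 = 2522520
h=9: C(14,9)·C(9,5)·C(5,1) = 2002·126·5 = 1261260
h=11: C(14,11)·C(11,6)·C(3,0) = 364·462·1 = 168168
Total favorable: 6012006
Total paths: 4^14 = 268435456
P = 6012006/268435456 = 3006003/134217728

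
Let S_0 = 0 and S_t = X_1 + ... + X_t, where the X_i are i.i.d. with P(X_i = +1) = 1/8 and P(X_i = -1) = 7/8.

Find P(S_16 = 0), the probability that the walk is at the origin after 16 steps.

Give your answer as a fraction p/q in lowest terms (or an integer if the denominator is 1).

To be at 0 after 16 steps: need exactly 8 steps of +1 and 8 of -1.
Number of such sequences: C(16,8) = 12870
Each has probability (1/8)^8 · (7/8)^8 = 5764801/281474976710656
P = 12870 · 5764801/281474976710656 = 37096494435/140737488355328

Answer: 37096494435/140737488355328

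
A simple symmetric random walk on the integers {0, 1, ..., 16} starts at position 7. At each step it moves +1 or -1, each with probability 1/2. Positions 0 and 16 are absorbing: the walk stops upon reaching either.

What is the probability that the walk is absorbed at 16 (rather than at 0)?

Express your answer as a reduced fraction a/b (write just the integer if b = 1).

Symmetric walk (p = 1/2): the harmonic-function argument gives P(hit 16 before 0 | start at 7) = a/N.
P = 7/16 = 7/16

Answer: 7/16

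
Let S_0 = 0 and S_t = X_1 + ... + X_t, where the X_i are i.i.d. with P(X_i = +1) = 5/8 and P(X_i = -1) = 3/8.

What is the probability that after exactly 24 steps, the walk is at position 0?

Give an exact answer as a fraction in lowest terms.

To be at 0 after 24 steps: need exactly 12 steps of +1 and 12 of -1.
Number of such sequences: C(24,12) = 2704156
Each has probability (5/8)^12 · (3/8)^12 = 129746337890625/4722366482869645213696
P = 2704156 · 129746337890625/4722366482869645213696 = 87713584521240234375/1180591620717411303424

Answer: 87713584521240234375/1180591620717411303424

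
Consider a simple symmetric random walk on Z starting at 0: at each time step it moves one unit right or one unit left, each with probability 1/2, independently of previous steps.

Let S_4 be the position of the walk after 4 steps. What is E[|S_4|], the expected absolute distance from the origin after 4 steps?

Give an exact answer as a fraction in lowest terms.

S_4 takes values m ≡ 0 (mod 2) with |m| ≤ 4; P(S_4=m) = C(4,(4+m)/2)/2^4.
Total paths: 2^4 = 16
Distribution: P(S=-4)=1/16, P(S=-2)=4/16, P(S=0)=6/16, P(S=2)=4/16, P(S=4)=1/16
E[|S_4|] = Σ_m |m|·P(S_4=m) = 24/16 = 3/2

Answer: 3/2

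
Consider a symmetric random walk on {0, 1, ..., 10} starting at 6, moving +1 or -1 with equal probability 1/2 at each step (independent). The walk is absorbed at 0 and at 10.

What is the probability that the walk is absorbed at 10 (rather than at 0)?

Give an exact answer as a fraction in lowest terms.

Answer: 3/5

Derivation:
Symmetric walk (p = 1/2): the harmonic-function argument gives P(hit 10 before 0 | start at 6) = a/N.
P = 6/10 = 3/5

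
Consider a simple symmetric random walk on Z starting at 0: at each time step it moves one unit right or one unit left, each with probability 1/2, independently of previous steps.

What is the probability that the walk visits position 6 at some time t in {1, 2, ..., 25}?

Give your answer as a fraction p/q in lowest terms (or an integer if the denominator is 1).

Answer: 962689/4194304

Derivation:
Count via complement. Let g(t,s) = #length-t paths at position s with S_1..S_t all ≠ 6.
g(t,s) = g(t-1,s-1) + g(t-1,s+1) for s ≠ 6; g(t,6) = 0.
t=0: g(0,0)=1
t=1: g(1,-1)=1 g(1,1)=1
t=2: g(2,-2)=1 g(2,0)=2 g(2,2)=1
t=3: g(3,-3)=1 g(3,-1)=3 g(3,1)=3 g(3,3)=1
t=4: g(4,-4)=1 g(4,-2)=4 g(4,0)=6 g(4,2)=4 g(4,4)=1
t=5: g(5,-5)=1 g(5,-3)=5 g(5,-1)=10 g(5,1)=10 g(5,3)=5 g(5,5)=1
t=6: g(6,-6)=1 g(6,-4)=6 g(6,-2)=15 g(6,0)=20 g(6,2)=15 g(6,4)=6
t=7: g(7,-7)=1 g(7,-5)=7 g(7,-3)=21 g(7,-1)=35 g(7,1)=35 g(7,3)=21 g(7,5)=6
t=8: g(8,-8)=1 g(8,-6)=8 g(8,-4)=28 g(8,-2)=56 g(8,0)=70 g(8,2)=56 g(8,4)=27
t=9: g(9,-9)=1 g(9,-7)=9 g(9,-5)=36 g(9,-3)=84 g(9,-1)=126 g(9,1)=126 g(9,3)=83 g(9,5)=27
t=10: g(10,-10)=1 g(10,-8)=10 g(10,-6)=45 g(10,-4)=120 g(10,-2)=210 g(10,0)=252 g(10,2)=209 g(10,4)=110
t=11: g(11,-11)=1 g(11,-9)=11 g(11,-7)=55 g(11,-5)=165 g(11,-3)=330 g(11,-1)=462 g(11,1)=461 g(11,3)=319 g(11,5)=110
t=12: g(12,-12)=1 g(12,-10)=12 g(12,-8)=66 g(12,-6)=220 g(12,-4)=495 g(12,-2)=792 g(12,0)=923 g(12,2)=780 g(12,4)=429
t=13: g(13,-13)=1 g(13,-11)=13 g(13,-9)=78 g(13,-7)=286 g(13,-5)=715 g(13,-3)=1287 g(13,-1)=1715 g(13,1)=1703 g(13,3)=1209 g(13,5)=429
t=14: g(14,-14)=1 g(14,-12)=14 g(14,-10)=91 g(14,-8)=364 g(14,-6)=1001 g(14,-4)=2002 g(14,-2)=3002 g(14,0)=3418 g(14,2)=2912 g(14,4)=1638
t=15: g(15,-15)=1 g(15,-13)=15 g(15,-11)=105 g(15,-9)=455 g(15,-7)=1365 g(15,-5)=3003 g(15,-3)=5004 g(15,-1)=6420 g(15,1)=6330 g(15,3)=4550 g(15,5)=1638
t=16: g(16,-16)=1 g(16,-14)=16 g(16,-12)=120 g(16,-10)=560 g(16,-8)=1820 g(16,-6)=4368 g(16,-4)=8007 g(16,-2)=11424 g(16,0)=12750 g(16,2)=10880 g(16,4)=6188
t=17: g(17,-17)=1 g(17,-15)=17 g(17,-13)=136 g(17,-11)=680 g(17,-9)=2380 g(17,-7)=6188 g(17,-5)=12375 g(17,-3)=19431 g(17,-1)=24174 g(17,1)=23630 g(17,3)=17068 g(17,5)=6188
t=18: g(18,-18)=1 g(18,-16)=18 g(18,-14)=153 g(18,-12)=816 g(18,-10)=3060 g(18,-8)=8568 g(18,-6)=18563 g(18,-4)=31806 g(18,-2)=43605 g(18,0)=47804 g(18,2)=40698 g(18,4)=23256
t=19: g(19,-19)=1 g(19,-17)=19 g(19,-15)=171 g(19,-13)=969 g(19,-11)=3876 g(19,-9)=11628 g(19,-7)=27131 g(19,-5)=50369 g(19,-3)=75411 g(19,-1)=91409 g(19,1)=88502 g(19,3)=63954 g(19,5)=23256
t=20: g(20,-20)=1 g(20,-18)=20 g(20,-16)=190 g(20,-14)=1140 g(20,-12)=4845 g(20,-10)=15504 g(20,-8)=38759 g(20,-6)=77500 g(20,-4)=125780 g(20,-2)=166820 g(20,0)=179911 g(20,2)=152456 g(20,4)=87210
t=21: g(21,-21)=1 g(21,-19)=21 g(21,-17)=210 g(21,-15)=1330 g(21,-13)=5985 g(21,-11)=20349 g(21,-9)=54263 g(21,-7)=116259 g(21,-5)=203280 g(21,-3)=292600 g(21,-1)=346731 g(21,1)=332367 g(21,3)=239666 g(21,5)=87210
t=22: g(22,-22)=1 g(22,-20)=22 g(22,-18)=231 g(22,-16)=1540 g(22,-14)=7315 g(22,-12)=26334 g(22,-10)=74612 g(22,-8)=170522 g(22,-6)=319539 g(22,-4)=495880 g(22,-2)=639331 g(22,0)=679098 g(22,2)=572033 g(22,4)=326876
t=23: g(23,-23)=1 g(23,-21)=23 g(23,-19)=253 g(23,-17)=1771 g(23,-15)=8855 g(23,-13)=33649 g(23,-11)=100946 g(23,-9)=245134 g(23,-7)=490061 g(23,-5)=815419 g(23,-3)=1135211 g(23,-1)=1318429 g(23,1)=1251131 g(23,3)=898909 g(23,5)=326876
t=24: g(24,-24)=1 g(24,-22)=24 g(24,-20)=276 g(24,-18)=2024 g(24,-16)=10626 g(24,-14)=42504 g(24,-12)=134595 g(24,-10)=346080 g(24,-8)=735195 g(24,-6)=1305480 g(24,-4)=1950630 g(24,-2)=2453640 g(24,0)=2569560 g(24,2)=2150040 g(24,4)=1225785
t=25: g(25,-25)=1 g(25,-23)=25 g(25,-21)=300 g(25,-19)=2300 g(25,-17)=12650 g(25,-15)=53130 g(25,-13)=177099 g(25,-11)=480675 g(25,-9)=1081275 g(25,-7)=2040675 g(25,-5)=3256110 g(25,-3)=4404270 g(25,-1)=5023200 g(25,1)=4719600 g(25,3)=3375825 g(25,5)=1225785
Paths never hitting 6: Σ_s g(25,s) = 25852920
Paths hitting 6: 2^25 - 25852920 = 7701512
P = 7701512/33554432 = 962689/4194304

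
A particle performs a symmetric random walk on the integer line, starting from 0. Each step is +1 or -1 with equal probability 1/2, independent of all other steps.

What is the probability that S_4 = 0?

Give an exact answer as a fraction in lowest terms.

To return to 0 after 4 steps: need exactly 2 steps of +1 and 2 of -1.
Favorable paths: C(4,2) = 6
Total paths: 2^4 = 16
P = 6/16 = 3/8

Answer: 3/8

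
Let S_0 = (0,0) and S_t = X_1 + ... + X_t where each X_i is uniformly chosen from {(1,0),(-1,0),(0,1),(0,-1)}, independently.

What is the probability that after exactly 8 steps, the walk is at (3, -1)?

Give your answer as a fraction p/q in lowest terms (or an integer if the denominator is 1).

Answer: 49/2048

Derivation:
Let h be the number of horizontal steps (so 8-h are vertical). To end at (3,-1) need (h+3)/2 right-steps and ((8-h)-1)/2 up-steps.
Sum over h with 3 ≤ h ≤ 7, h ≡ 1 (mod 2), 8-h ≡ 1 (mod 2):
h=3: C(8,3)·C(3,3)·C(5,2) = 56·1·10 = 560
h=5: C(8,5)·C(5,4)·C(3,1) = 56·5·3 = 840
h=7: C(8,7)·C(7,5)·C(1,0) = 8·21·1 = 168
Total favorable: 1568
Total paths: 4^8 = 65536
P = 1568/65536 = 49/2048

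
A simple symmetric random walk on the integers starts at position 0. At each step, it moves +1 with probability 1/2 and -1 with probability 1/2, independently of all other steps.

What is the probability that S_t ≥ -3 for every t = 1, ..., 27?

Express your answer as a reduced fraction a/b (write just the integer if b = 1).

Answer: 2340135/4194304

Derivation:
Let f(t,s) = #length-t paths at position s with S_1..S_t all ≥ -3.
f(t,s) = f(t-1,s-1) + f(t-1,s+1) for s ≥ -3; f(t,s) = 0 for s < -3.
t=0: f(0,0)=1
t=1: f(1,-1)=1 f(1,1)=1
t=2: f(2,-2)=1 f(2,0)=2 f(2,2)=1
t=3: f(3,-3)=1 f(3,-1)=3 f(3,1)=3 f(3,3)=1
t=4: f(4,-2)=4 f(4,0)=6 f(4,2)=4 f(4,4)=1
t=5: f(5,-3)=4 f(5,-1)=10 f(5,1)=10 f(5,3)=5 f(5,5)=1
t=6: f(6,-2)=14 f(6,0)=20 f(6,2)=15 f(6,4)=6 f(6,6)=1
t=7: f(7,-3)=14 f(7,-1)=34 f(7,1)=35 f(7,3)=21 f(7,5)=7 f(7,7)=1
t=8: f(8,-2)=48 f(8,0)=69 f(8,2)=56 f(8,4)=28 f(8,6)=8 f(8,8)=1
t=9: f(9,-3)=48 f(9,-1)=117 f(9,1)=125 f(9,3)=84 f(9,5)=36 f(9,7)=9 f(9,9)=1
t=10: f(10,-2)=165 f(10,0)=242 f(10,2)=209 f(10,4)=120 f(10,6)=45 f(10,8)=10 f(10,10)=1
t=11: f(11,-3)=165 f(11,-1)=407 f(11,1)=451 f(11,3)=329 f(11,5)=165 f(11,7)=55 f(11,9)=11 f(11,11)=1
t=12: f(12,-2)=572 f(12,0)=858 f(12,2)=780 f(12,4)=494 f(12,6)=220 f(12,8)=66 f(12,10)=12 f(12,12)=1
t=13: f(13,-3)=572 f(13,-1)=1430 f(13,1)=1638 f(13,3)=1274 f(13,5)=714 f(13,7)=286 f(13,9)=78 f(13,11)=13 f(13,13)=1
t=14: f(14,-2)=2002 f(14,0)=3068 f(14,2)=2912 f(14,4)=1988 f(14,6)=1000 f(14,8)=364 f(14,10)=91 f(14,12)=14 f(14,14)=1
t=15: f(15,-3)=2002 f(15,-1)=5070 f(15,1)=5980 f(15,3)=4900 f(15,5)=2988 f(15,7)=1364 f(15,9)=455 f(15,11)=105 f(15,13)=15 f(15,15)=1
t=16: f(16,-2)=7072 f(16,0)=11050 f(16,2)=10880 f(16,4)=7888 f(16,6)=4352 f(16,8)=1819 f(16,10)=560 f(16,12)=120 f(16,14)=16 f(16,16)=1
t=17: f(17,-3)=7072 f(17,-1)=18122 f(17,1)=21930 f(17,3)=18768 f(17,5)=12240 f(17,7)=6171 f(17,9)=2379 f(17,11)=680 f(17,13)=136 f(17,15)=17 f(17,17)=1
t=18: f(18,-2)=25194 f(18,0)=40052 f(18,2)=40698 f(18,4)=31008 f(18,6)=18411 f(18,8)=8550 f(18,10)=3059 f(18,12)=816 f(18,14)=153 f(18,16)=18 f(18,18)=1
t=19: f(19,-3)=25194 f(19,-1)=65246 f(19,1)=80750 f(19,3)=71706 f(19,5)=49419 f(19,7)=26961 f(19,9)=11609 f(19,11)=3875 f(19,13)=969 f(19,15)=171 f(19,17)=19 f(19,19)=1
t=20: f(20,-2)=90440 f(20,0)=145996 f(20,2)=152456 f(20,4)=121125 f(20,6)=76380 f(20,8)=38570 f(20,10)=15484 f(20,12)=4844 f(20,14)=1140 f(20,16)=190 f(20,18)=20 f(20,20)=1
t=21: f(21,-3)=90440 f(21,-1)=236436 f(21,1)=298452 f(21,3)=273581 f(21,5)=197505 f(21,7)=114950 f(21,9)=54054 f(21,11)=20328 f(21,13)=5984 f(21,15)=1330 f(21,17)=210 f(21,19)=21 f(21,21)=1
t=22: f(22,-2)=326876 f(22,0)=534888 f(22,2)=572033 f(22,4)=471086 f(22,6)=312455 f(22,8)=169004 f(22,10)=74382 f(22,12)=26312 f(22,14)=7314 f(22,16)=1540 f(22,18)=231 f(22,20)=22 f(22,22)=1
t=23: f(23,-3)=326876 f(23,-1)=861764 f(23,1)=1106921 f(23,3)=1043119 f(23,5)=783541 f(23,7)=481459 f(23,9)=243386 f(23,11)=100694 f(23,13)=33626 f(23,15)=8854 f(23,17)=1771 f(23,19)=253 f(23,21)=23 f(23,23)=1
t=24: f(24,-2)=1188640 f(24,0)=1968685 f(24,2)=2150040 f(24,4)=1826660 f(24,6)=1265000 f(24,8)=724845 f(24,10)=344080 f(24,12)=134320 f(24,14)=42480 f(24,16)=10625 f(24,18)=2024 f(24,20)=276 f(24,22)=24 f(24,24)=1
t=25: f(25,-3)=1188640 f(25,-1)=3157325 f(25,1)=4118725 f(25,3)=3976700 f(25,5)=3091660 f(25,7)=1989845 f(25,9)=1068925 f(25,11)=478400 f(25,13)=176800 f(25,15)=53105 f(25,17)=12649 f(25,19)=2300 f(25,21)=300 f(25,23)=25 f(25,25)=1
t=26: f(26,-2)=4345965 f(26,0)=7276050 f(26,2)=8095425 f(26,4)=7068360 f(26,6)=5081505 f(26,8)=3058770 f(26,10)=1547325 f(26,12)=655200 f(26,14)=229905 f(26,16)=65754 f(26,18)=14949 f(26,20)=2600 f(26,22)=325 f(26,24)=26 f(26,26)=1
t=27: f(27,-3)=4345965 f(27,-1)=11622015 f(27,1)=15371475 f(27,3)=15163785 f(27,5)=12149865 f(27,7)=8140275 f(27,9)=4606095 f(27,11)=2202525 f(27,13)=885105 f(27,15)=295659 f(27,17)=80703 f(27,19)=17549 f(27,21)=2925 f(27,23)=351 f(27,25)=27 f(27,27)=1
Σ_s f(27,s) = 74884320
P = 74884320/134217728 = 2340135/4194304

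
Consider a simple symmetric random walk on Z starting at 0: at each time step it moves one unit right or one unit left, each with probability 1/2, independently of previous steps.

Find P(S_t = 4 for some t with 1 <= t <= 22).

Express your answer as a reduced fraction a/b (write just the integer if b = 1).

Answer: 106135/262144

Derivation:
Count via complement. Let g(t,s) = #length-t paths at position s with S_1..S_t all ≠ 4.
g(t,s) = g(t-1,s-1) + g(t-1,s+1) for s ≠ 4; g(t,4) = 0.
t=0: g(0,0)=1
t=1: g(1,-1)=1 g(1,1)=1
t=2: g(2,-2)=1 g(2,0)=2 g(2,2)=1
t=3: g(3,-3)=1 g(3,-1)=3 g(3,1)=3 g(3,3)=1
t=4: g(4,-4)=1 g(4,-2)=4 g(4,0)=6 g(4,2)=4
t=5: g(5,-5)=1 g(5,-3)=5 g(5,-1)=10 g(5,1)=10 g(5,3)=4
t=6: g(6,-6)=1 g(6,-4)=6 g(6,-2)=15 g(6,0)=20 g(6,2)=14
t=7: g(7,-7)=1 g(7,-5)=7 g(7,-3)=21 g(7,-1)=35 g(7,1)=34 g(7,3)=14
t=8: g(8,-8)=1 g(8,-6)=8 g(8,-4)=28 g(8,-2)=56 g(8,0)=69 g(8,2)=48
t=9: g(9,-9)=1 g(9,-7)=9 g(9,-5)=36 g(9,-3)=84 g(9,-1)=125 g(9,1)=117 g(9,3)=48
t=10: g(10,-10)=1 g(10,-8)=10 g(10,-6)=45 g(10,-4)=120 g(10,-2)=209 g(10,0)=242 g(10,2)=165
t=11: g(11,-11)=1 g(11,-9)=11 g(11,-7)=55 g(11,-5)=165 g(11,-3)=329 g(11,-1)=451 g(11,1)=407 g(11,3)=165
t=12: g(12,-12)=1 g(12,-10)=12 g(12,-8)=66 g(12,-6)=220 g(12,-4)=494 g(12,-2)=780 g(12,0)=858 g(12,2)=572
t=13: g(13,-13)=1 g(13,-11)=13 g(13,-9)=78 g(13,-7)=286 g(13,-5)=714 g(13,-3)=1274 g(13,-1)=1638 g(13,1)=1430 g(13,3)=572
t=14: g(14,-14)=1 g(14,-12)=14 g(14,-10)=91 g(14,-8)=364 g(14,-6)=1000 g(14,-4)=1988 g(14,-2)=2912 g(14,0)=3068 g(14,2)=2002
t=15: g(15,-15)=1 g(15,-13)=15 g(15,-11)=105 g(15,-9)=455 g(15,-7)=1364 g(15,-5)=2988 g(15,-3)=4900 g(15,-1)=5980 g(15,1)=5070 g(15,3)=2002
t=16: g(16,-16)=1 g(16,-14)=16 g(16,-12)=120 g(16,-10)=560 g(16,-8)=1819 g(16,-6)=4352 g(16,-4)=7888 g(16,-2)=10880 g(16,0)=11050 g(16,2)=7072
t=17: g(17,-17)=1 g(17,-15)=17 g(17,-13)=136 g(17,-11)=680 g(17,-9)=2379 g(17,-7)=6171 g(17,-5)=12240 g(17,-3)=18768 g(17,-1)=21930 g(17,1)=18122 g(17,3)=7072
t=18: g(18,-18)=1 g(18,-16)=18 g(18,-14)=153 g(18,-12)=816 g(18,-10)=3059 g(18,-8)=8550 g(18,-6)=18411 g(18,-4)=31008 g(18,-2)=40698 g(18,0)=40052 g(18,2)=25194
t=19: g(19,-19)=1 g(19,-17)=19 g(19,-15)=171 g(19,-13)=969 g(19,-11)=3875 g(19,-9)=11609 g(19,-7)=26961 g(19,-5)=49419 g(19,-3)=71706 g(19,-1)=80750 g(19,1)=65246 g(19,3)=25194
t=20: g(20,-20)=1 g(20,-18)=20 g(20,-16)=190 g(20,-14)=1140 g(20,-12)=4844 g(20,-10)=15484 g(20,-8)=38570 g(20,-6)=76380 g(20,-4)=121125 g(20,-2)=152456 g(20,0)=145996 g(20,2)=90440
t=21: g(21,-21)=1 g(21,-19)=21 g(21,-17)=210 g(21,-15)=1330 g(21,-13)=5984 g(21,-11)=20328 g(21,-9)=54054 g(21,-7)=114950 g(21,-5)=197505 g(21,-3)=273581 g(21,-1)=298452 g(21,1)=236436 g(21,3)=90440
t=22: g(22,-22)=1 g(22,-20)=22 g(22,-18)=231 g(22,-16)=1540 g(22,-14)=7314 g(22,-12)=26312 g(22,-10)=74382 g(22,-8)=169004 g(22,-6)=312455 g(22,-4)=471086 g(22,-2)=572033 g(22,0)=534888 g(22,2)=326876
Paths never hitting 4: Σ_s g(22,s) = 2496144
Paths hitting 4: 2^22 - 2496144 = 1698160
P = 1698160/4194304 = 106135/262144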